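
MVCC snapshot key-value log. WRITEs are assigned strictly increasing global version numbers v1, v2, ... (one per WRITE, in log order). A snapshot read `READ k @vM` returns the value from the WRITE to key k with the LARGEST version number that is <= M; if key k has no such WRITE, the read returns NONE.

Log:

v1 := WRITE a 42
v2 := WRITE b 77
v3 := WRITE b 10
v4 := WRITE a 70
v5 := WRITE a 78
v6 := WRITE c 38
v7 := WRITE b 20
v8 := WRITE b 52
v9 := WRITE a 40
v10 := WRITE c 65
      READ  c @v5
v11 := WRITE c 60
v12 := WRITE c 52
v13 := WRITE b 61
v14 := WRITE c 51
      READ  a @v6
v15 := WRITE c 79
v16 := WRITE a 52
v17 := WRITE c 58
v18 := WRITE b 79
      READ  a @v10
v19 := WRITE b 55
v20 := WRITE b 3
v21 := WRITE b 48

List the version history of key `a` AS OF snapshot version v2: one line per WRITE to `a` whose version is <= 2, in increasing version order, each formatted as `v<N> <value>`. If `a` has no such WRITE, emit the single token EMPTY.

Scan writes for key=a with version <= 2:
  v1 WRITE a 42 -> keep
  v2 WRITE b 77 -> skip
  v3 WRITE b 10 -> skip
  v4 WRITE a 70 -> drop (> snap)
  v5 WRITE a 78 -> drop (> snap)
  v6 WRITE c 38 -> skip
  v7 WRITE b 20 -> skip
  v8 WRITE b 52 -> skip
  v9 WRITE a 40 -> drop (> snap)
  v10 WRITE c 65 -> skip
  v11 WRITE c 60 -> skip
  v12 WRITE c 52 -> skip
  v13 WRITE b 61 -> skip
  v14 WRITE c 51 -> skip
  v15 WRITE c 79 -> skip
  v16 WRITE a 52 -> drop (> snap)
  v17 WRITE c 58 -> skip
  v18 WRITE b 79 -> skip
  v19 WRITE b 55 -> skip
  v20 WRITE b 3 -> skip
  v21 WRITE b 48 -> skip
Collected: [(1, 42)]

Answer: v1 42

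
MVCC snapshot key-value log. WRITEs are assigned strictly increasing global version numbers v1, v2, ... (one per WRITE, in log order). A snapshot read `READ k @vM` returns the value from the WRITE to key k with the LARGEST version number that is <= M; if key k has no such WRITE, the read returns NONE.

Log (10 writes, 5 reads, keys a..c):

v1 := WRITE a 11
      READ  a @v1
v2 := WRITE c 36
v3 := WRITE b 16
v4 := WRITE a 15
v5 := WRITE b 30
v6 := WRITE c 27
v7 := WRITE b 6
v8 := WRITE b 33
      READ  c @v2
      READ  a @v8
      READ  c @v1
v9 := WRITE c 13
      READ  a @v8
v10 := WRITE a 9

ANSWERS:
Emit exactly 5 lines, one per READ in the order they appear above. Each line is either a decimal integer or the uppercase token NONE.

Answer: 11
36
15
NONE
15

Derivation:
v1: WRITE a=11  (a history now [(1, 11)])
READ a @v1: history=[(1, 11)] -> pick v1 -> 11
v2: WRITE c=36  (c history now [(2, 36)])
v3: WRITE b=16  (b history now [(3, 16)])
v4: WRITE a=15  (a history now [(1, 11), (4, 15)])
v5: WRITE b=30  (b history now [(3, 16), (5, 30)])
v6: WRITE c=27  (c history now [(2, 36), (6, 27)])
v7: WRITE b=6  (b history now [(3, 16), (5, 30), (7, 6)])
v8: WRITE b=33  (b history now [(3, 16), (5, 30), (7, 6), (8, 33)])
READ c @v2: history=[(2, 36), (6, 27)] -> pick v2 -> 36
READ a @v8: history=[(1, 11), (4, 15)] -> pick v4 -> 15
READ c @v1: history=[(2, 36), (6, 27)] -> no version <= 1 -> NONE
v9: WRITE c=13  (c history now [(2, 36), (6, 27), (9, 13)])
READ a @v8: history=[(1, 11), (4, 15)] -> pick v4 -> 15
v10: WRITE a=9  (a history now [(1, 11), (4, 15), (10, 9)])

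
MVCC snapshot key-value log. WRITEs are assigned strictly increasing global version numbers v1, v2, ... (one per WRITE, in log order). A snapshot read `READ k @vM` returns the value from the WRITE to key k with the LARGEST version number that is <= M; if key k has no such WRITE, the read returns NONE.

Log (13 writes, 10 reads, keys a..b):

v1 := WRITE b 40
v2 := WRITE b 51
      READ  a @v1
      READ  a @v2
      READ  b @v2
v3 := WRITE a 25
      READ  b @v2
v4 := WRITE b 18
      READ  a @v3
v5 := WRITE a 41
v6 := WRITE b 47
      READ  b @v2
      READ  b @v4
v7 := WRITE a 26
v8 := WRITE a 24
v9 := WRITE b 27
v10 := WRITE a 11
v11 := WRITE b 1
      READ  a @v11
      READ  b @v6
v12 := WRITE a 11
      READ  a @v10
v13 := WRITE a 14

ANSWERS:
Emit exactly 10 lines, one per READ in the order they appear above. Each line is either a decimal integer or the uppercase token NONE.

Answer: NONE
NONE
51
51
25
51
18
11
47
11

Derivation:
v1: WRITE b=40  (b history now [(1, 40)])
v2: WRITE b=51  (b history now [(1, 40), (2, 51)])
READ a @v1: history=[] -> no version <= 1 -> NONE
READ a @v2: history=[] -> no version <= 2 -> NONE
READ b @v2: history=[(1, 40), (2, 51)] -> pick v2 -> 51
v3: WRITE a=25  (a history now [(3, 25)])
READ b @v2: history=[(1, 40), (2, 51)] -> pick v2 -> 51
v4: WRITE b=18  (b history now [(1, 40), (2, 51), (4, 18)])
READ a @v3: history=[(3, 25)] -> pick v3 -> 25
v5: WRITE a=41  (a history now [(3, 25), (5, 41)])
v6: WRITE b=47  (b history now [(1, 40), (2, 51), (4, 18), (6, 47)])
READ b @v2: history=[(1, 40), (2, 51), (4, 18), (6, 47)] -> pick v2 -> 51
READ b @v4: history=[(1, 40), (2, 51), (4, 18), (6, 47)] -> pick v4 -> 18
v7: WRITE a=26  (a history now [(3, 25), (5, 41), (7, 26)])
v8: WRITE a=24  (a history now [(3, 25), (5, 41), (7, 26), (8, 24)])
v9: WRITE b=27  (b history now [(1, 40), (2, 51), (4, 18), (6, 47), (9, 27)])
v10: WRITE a=11  (a history now [(3, 25), (5, 41), (7, 26), (8, 24), (10, 11)])
v11: WRITE b=1  (b history now [(1, 40), (2, 51), (4, 18), (6, 47), (9, 27), (11, 1)])
READ a @v11: history=[(3, 25), (5, 41), (7, 26), (8, 24), (10, 11)] -> pick v10 -> 11
READ b @v6: history=[(1, 40), (2, 51), (4, 18), (6, 47), (9, 27), (11, 1)] -> pick v6 -> 47
v12: WRITE a=11  (a history now [(3, 25), (5, 41), (7, 26), (8, 24), (10, 11), (12, 11)])
READ a @v10: history=[(3, 25), (5, 41), (7, 26), (8, 24), (10, 11), (12, 11)] -> pick v10 -> 11
v13: WRITE a=14  (a history now [(3, 25), (5, 41), (7, 26), (8, 24), (10, 11), (12, 11), (13, 14)])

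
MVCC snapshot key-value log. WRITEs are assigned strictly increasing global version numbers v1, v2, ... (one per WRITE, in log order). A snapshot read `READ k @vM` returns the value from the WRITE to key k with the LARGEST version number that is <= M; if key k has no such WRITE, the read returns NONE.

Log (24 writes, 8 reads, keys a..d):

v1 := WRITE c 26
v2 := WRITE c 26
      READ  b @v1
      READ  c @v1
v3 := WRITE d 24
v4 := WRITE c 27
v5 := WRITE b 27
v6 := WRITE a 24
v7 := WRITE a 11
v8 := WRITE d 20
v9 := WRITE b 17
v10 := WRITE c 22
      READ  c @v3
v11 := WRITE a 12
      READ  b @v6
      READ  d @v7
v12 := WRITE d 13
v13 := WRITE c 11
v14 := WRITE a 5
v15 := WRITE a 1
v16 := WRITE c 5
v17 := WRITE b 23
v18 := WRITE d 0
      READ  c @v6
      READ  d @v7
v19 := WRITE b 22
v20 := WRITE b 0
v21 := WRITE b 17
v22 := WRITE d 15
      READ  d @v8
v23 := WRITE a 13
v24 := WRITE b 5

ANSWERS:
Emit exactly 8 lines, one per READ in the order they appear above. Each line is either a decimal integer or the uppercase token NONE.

Answer: NONE
26
26
27
24
27
24
20

Derivation:
v1: WRITE c=26  (c history now [(1, 26)])
v2: WRITE c=26  (c history now [(1, 26), (2, 26)])
READ b @v1: history=[] -> no version <= 1 -> NONE
READ c @v1: history=[(1, 26), (2, 26)] -> pick v1 -> 26
v3: WRITE d=24  (d history now [(3, 24)])
v4: WRITE c=27  (c history now [(1, 26), (2, 26), (4, 27)])
v5: WRITE b=27  (b history now [(5, 27)])
v6: WRITE a=24  (a history now [(6, 24)])
v7: WRITE a=11  (a history now [(6, 24), (7, 11)])
v8: WRITE d=20  (d history now [(3, 24), (8, 20)])
v9: WRITE b=17  (b history now [(5, 27), (9, 17)])
v10: WRITE c=22  (c history now [(1, 26), (2, 26), (4, 27), (10, 22)])
READ c @v3: history=[(1, 26), (2, 26), (4, 27), (10, 22)] -> pick v2 -> 26
v11: WRITE a=12  (a history now [(6, 24), (7, 11), (11, 12)])
READ b @v6: history=[(5, 27), (9, 17)] -> pick v5 -> 27
READ d @v7: history=[(3, 24), (8, 20)] -> pick v3 -> 24
v12: WRITE d=13  (d history now [(3, 24), (8, 20), (12, 13)])
v13: WRITE c=11  (c history now [(1, 26), (2, 26), (4, 27), (10, 22), (13, 11)])
v14: WRITE a=5  (a history now [(6, 24), (7, 11), (11, 12), (14, 5)])
v15: WRITE a=1  (a history now [(6, 24), (7, 11), (11, 12), (14, 5), (15, 1)])
v16: WRITE c=5  (c history now [(1, 26), (2, 26), (4, 27), (10, 22), (13, 11), (16, 5)])
v17: WRITE b=23  (b history now [(5, 27), (9, 17), (17, 23)])
v18: WRITE d=0  (d history now [(3, 24), (8, 20), (12, 13), (18, 0)])
READ c @v6: history=[(1, 26), (2, 26), (4, 27), (10, 22), (13, 11), (16, 5)] -> pick v4 -> 27
READ d @v7: history=[(3, 24), (8, 20), (12, 13), (18, 0)] -> pick v3 -> 24
v19: WRITE b=22  (b history now [(5, 27), (9, 17), (17, 23), (19, 22)])
v20: WRITE b=0  (b history now [(5, 27), (9, 17), (17, 23), (19, 22), (20, 0)])
v21: WRITE b=17  (b history now [(5, 27), (9, 17), (17, 23), (19, 22), (20, 0), (21, 17)])
v22: WRITE d=15  (d history now [(3, 24), (8, 20), (12, 13), (18, 0), (22, 15)])
READ d @v8: history=[(3, 24), (8, 20), (12, 13), (18, 0), (22, 15)] -> pick v8 -> 20
v23: WRITE a=13  (a history now [(6, 24), (7, 11), (11, 12), (14, 5), (15, 1), (23, 13)])
v24: WRITE b=5  (b history now [(5, 27), (9, 17), (17, 23), (19, 22), (20, 0), (21, 17), (24, 5)])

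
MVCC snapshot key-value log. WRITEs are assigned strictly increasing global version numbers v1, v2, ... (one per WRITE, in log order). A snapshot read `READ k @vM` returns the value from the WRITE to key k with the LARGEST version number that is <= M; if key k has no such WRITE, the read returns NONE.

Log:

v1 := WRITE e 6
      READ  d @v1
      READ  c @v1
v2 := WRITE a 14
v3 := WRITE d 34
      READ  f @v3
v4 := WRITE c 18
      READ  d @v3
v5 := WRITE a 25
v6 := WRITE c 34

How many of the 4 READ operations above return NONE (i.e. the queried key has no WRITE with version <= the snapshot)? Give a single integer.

v1: WRITE e=6  (e history now [(1, 6)])
READ d @v1: history=[] -> no version <= 1 -> NONE
READ c @v1: history=[] -> no version <= 1 -> NONE
v2: WRITE a=14  (a history now [(2, 14)])
v3: WRITE d=34  (d history now [(3, 34)])
READ f @v3: history=[] -> no version <= 3 -> NONE
v4: WRITE c=18  (c history now [(4, 18)])
READ d @v3: history=[(3, 34)] -> pick v3 -> 34
v5: WRITE a=25  (a history now [(2, 14), (5, 25)])
v6: WRITE c=34  (c history now [(4, 18), (6, 34)])
Read results in order: ['NONE', 'NONE', 'NONE', '34']
NONE count = 3

Answer: 3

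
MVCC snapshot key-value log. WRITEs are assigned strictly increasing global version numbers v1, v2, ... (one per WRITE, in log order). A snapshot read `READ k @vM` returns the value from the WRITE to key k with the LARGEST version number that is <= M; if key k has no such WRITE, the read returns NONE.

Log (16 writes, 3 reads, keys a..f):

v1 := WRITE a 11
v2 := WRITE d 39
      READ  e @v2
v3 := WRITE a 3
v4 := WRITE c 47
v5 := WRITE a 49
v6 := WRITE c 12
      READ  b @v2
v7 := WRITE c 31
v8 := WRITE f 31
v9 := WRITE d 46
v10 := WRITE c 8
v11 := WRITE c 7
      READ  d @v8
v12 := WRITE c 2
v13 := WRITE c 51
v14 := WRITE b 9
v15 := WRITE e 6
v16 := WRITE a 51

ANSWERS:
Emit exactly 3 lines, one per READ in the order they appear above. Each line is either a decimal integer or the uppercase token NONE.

v1: WRITE a=11  (a history now [(1, 11)])
v2: WRITE d=39  (d history now [(2, 39)])
READ e @v2: history=[] -> no version <= 2 -> NONE
v3: WRITE a=3  (a history now [(1, 11), (3, 3)])
v4: WRITE c=47  (c history now [(4, 47)])
v5: WRITE a=49  (a history now [(1, 11), (3, 3), (5, 49)])
v6: WRITE c=12  (c history now [(4, 47), (6, 12)])
READ b @v2: history=[] -> no version <= 2 -> NONE
v7: WRITE c=31  (c history now [(4, 47), (6, 12), (7, 31)])
v8: WRITE f=31  (f history now [(8, 31)])
v9: WRITE d=46  (d history now [(2, 39), (9, 46)])
v10: WRITE c=8  (c history now [(4, 47), (6, 12), (7, 31), (10, 8)])
v11: WRITE c=7  (c history now [(4, 47), (6, 12), (7, 31), (10, 8), (11, 7)])
READ d @v8: history=[(2, 39), (9, 46)] -> pick v2 -> 39
v12: WRITE c=2  (c history now [(4, 47), (6, 12), (7, 31), (10, 8), (11, 7), (12, 2)])
v13: WRITE c=51  (c history now [(4, 47), (6, 12), (7, 31), (10, 8), (11, 7), (12, 2), (13, 51)])
v14: WRITE b=9  (b history now [(14, 9)])
v15: WRITE e=6  (e history now [(15, 6)])
v16: WRITE a=51  (a history now [(1, 11), (3, 3), (5, 49), (16, 51)])

Answer: NONE
NONE
39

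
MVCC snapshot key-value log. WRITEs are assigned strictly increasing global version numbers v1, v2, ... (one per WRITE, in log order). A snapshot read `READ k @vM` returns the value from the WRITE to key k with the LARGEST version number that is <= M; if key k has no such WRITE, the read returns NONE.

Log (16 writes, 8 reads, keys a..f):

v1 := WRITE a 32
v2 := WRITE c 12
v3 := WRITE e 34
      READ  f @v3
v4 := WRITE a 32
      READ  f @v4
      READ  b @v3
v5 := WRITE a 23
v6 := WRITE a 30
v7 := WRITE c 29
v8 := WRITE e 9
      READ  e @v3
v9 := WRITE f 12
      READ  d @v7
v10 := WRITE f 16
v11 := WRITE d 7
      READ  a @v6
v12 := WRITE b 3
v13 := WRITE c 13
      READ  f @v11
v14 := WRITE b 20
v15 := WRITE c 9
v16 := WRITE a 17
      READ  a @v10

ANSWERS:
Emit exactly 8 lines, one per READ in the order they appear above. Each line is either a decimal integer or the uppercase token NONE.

Answer: NONE
NONE
NONE
34
NONE
30
16
30

Derivation:
v1: WRITE a=32  (a history now [(1, 32)])
v2: WRITE c=12  (c history now [(2, 12)])
v3: WRITE e=34  (e history now [(3, 34)])
READ f @v3: history=[] -> no version <= 3 -> NONE
v4: WRITE a=32  (a history now [(1, 32), (4, 32)])
READ f @v4: history=[] -> no version <= 4 -> NONE
READ b @v3: history=[] -> no version <= 3 -> NONE
v5: WRITE a=23  (a history now [(1, 32), (4, 32), (5, 23)])
v6: WRITE a=30  (a history now [(1, 32), (4, 32), (5, 23), (6, 30)])
v7: WRITE c=29  (c history now [(2, 12), (7, 29)])
v8: WRITE e=9  (e history now [(3, 34), (8, 9)])
READ e @v3: history=[(3, 34), (8, 9)] -> pick v3 -> 34
v9: WRITE f=12  (f history now [(9, 12)])
READ d @v7: history=[] -> no version <= 7 -> NONE
v10: WRITE f=16  (f history now [(9, 12), (10, 16)])
v11: WRITE d=7  (d history now [(11, 7)])
READ a @v6: history=[(1, 32), (4, 32), (5, 23), (6, 30)] -> pick v6 -> 30
v12: WRITE b=3  (b history now [(12, 3)])
v13: WRITE c=13  (c history now [(2, 12), (7, 29), (13, 13)])
READ f @v11: history=[(9, 12), (10, 16)] -> pick v10 -> 16
v14: WRITE b=20  (b history now [(12, 3), (14, 20)])
v15: WRITE c=9  (c history now [(2, 12), (7, 29), (13, 13), (15, 9)])
v16: WRITE a=17  (a history now [(1, 32), (4, 32), (5, 23), (6, 30), (16, 17)])
READ a @v10: history=[(1, 32), (4, 32), (5, 23), (6, 30), (16, 17)] -> pick v6 -> 30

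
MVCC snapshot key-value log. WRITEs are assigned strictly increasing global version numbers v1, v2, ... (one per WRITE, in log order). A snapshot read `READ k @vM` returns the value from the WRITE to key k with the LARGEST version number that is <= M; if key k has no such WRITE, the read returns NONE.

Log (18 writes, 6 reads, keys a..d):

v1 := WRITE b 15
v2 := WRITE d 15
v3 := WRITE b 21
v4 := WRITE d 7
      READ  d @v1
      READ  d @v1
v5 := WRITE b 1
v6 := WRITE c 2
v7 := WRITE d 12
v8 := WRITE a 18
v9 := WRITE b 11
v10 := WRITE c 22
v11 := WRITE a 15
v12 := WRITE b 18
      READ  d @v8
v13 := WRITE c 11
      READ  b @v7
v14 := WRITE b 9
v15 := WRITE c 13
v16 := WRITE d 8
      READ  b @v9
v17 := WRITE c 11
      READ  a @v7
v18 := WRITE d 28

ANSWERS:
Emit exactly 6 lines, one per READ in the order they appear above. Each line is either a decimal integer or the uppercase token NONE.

v1: WRITE b=15  (b history now [(1, 15)])
v2: WRITE d=15  (d history now [(2, 15)])
v3: WRITE b=21  (b history now [(1, 15), (3, 21)])
v4: WRITE d=7  (d history now [(2, 15), (4, 7)])
READ d @v1: history=[(2, 15), (4, 7)] -> no version <= 1 -> NONE
READ d @v1: history=[(2, 15), (4, 7)] -> no version <= 1 -> NONE
v5: WRITE b=1  (b history now [(1, 15), (3, 21), (5, 1)])
v6: WRITE c=2  (c history now [(6, 2)])
v7: WRITE d=12  (d history now [(2, 15), (4, 7), (7, 12)])
v8: WRITE a=18  (a history now [(8, 18)])
v9: WRITE b=11  (b history now [(1, 15), (3, 21), (5, 1), (9, 11)])
v10: WRITE c=22  (c history now [(6, 2), (10, 22)])
v11: WRITE a=15  (a history now [(8, 18), (11, 15)])
v12: WRITE b=18  (b history now [(1, 15), (3, 21), (5, 1), (9, 11), (12, 18)])
READ d @v8: history=[(2, 15), (4, 7), (7, 12)] -> pick v7 -> 12
v13: WRITE c=11  (c history now [(6, 2), (10, 22), (13, 11)])
READ b @v7: history=[(1, 15), (3, 21), (5, 1), (9, 11), (12, 18)] -> pick v5 -> 1
v14: WRITE b=9  (b history now [(1, 15), (3, 21), (5, 1), (9, 11), (12, 18), (14, 9)])
v15: WRITE c=13  (c history now [(6, 2), (10, 22), (13, 11), (15, 13)])
v16: WRITE d=8  (d history now [(2, 15), (4, 7), (7, 12), (16, 8)])
READ b @v9: history=[(1, 15), (3, 21), (5, 1), (9, 11), (12, 18), (14, 9)] -> pick v9 -> 11
v17: WRITE c=11  (c history now [(6, 2), (10, 22), (13, 11), (15, 13), (17, 11)])
READ a @v7: history=[(8, 18), (11, 15)] -> no version <= 7 -> NONE
v18: WRITE d=28  (d history now [(2, 15), (4, 7), (7, 12), (16, 8), (18, 28)])

Answer: NONE
NONE
12
1
11
NONE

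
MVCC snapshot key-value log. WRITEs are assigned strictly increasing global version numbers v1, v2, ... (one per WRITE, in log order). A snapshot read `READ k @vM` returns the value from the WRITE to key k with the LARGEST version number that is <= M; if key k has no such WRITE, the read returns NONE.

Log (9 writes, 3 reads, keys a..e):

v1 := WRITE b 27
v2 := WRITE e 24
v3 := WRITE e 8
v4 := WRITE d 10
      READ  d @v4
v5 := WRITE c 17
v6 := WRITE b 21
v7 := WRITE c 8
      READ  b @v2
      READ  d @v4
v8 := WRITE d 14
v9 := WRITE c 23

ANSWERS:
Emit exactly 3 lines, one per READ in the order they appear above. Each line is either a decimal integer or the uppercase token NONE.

v1: WRITE b=27  (b history now [(1, 27)])
v2: WRITE e=24  (e history now [(2, 24)])
v3: WRITE e=8  (e history now [(2, 24), (3, 8)])
v4: WRITE d=10  (d history now [(4, 10)])
READ d @v4: history=[(4, 10)] -> pick v4 -> 10
v5: WRITE c=17  (c history now [(5, 17)])
v6: WRITE b=21  (b history now [(1, 27), (6, 21)])
v7: WRITE c=8  (c history now [(5, 17), (7, 8)])
READ b @v2: history=[(1, 27), (6, 21)] -> pick v1 -> 27
READ d @v4: history=[(4, 10)] -> pick v4 -> 10
v8: WRITE d=14  (d history now [(4, 10), (8, 14)])
v9: WRITE c=23  (c history now [(5, 17), (7, 8), (9, 23)])

Answer: 10
27
10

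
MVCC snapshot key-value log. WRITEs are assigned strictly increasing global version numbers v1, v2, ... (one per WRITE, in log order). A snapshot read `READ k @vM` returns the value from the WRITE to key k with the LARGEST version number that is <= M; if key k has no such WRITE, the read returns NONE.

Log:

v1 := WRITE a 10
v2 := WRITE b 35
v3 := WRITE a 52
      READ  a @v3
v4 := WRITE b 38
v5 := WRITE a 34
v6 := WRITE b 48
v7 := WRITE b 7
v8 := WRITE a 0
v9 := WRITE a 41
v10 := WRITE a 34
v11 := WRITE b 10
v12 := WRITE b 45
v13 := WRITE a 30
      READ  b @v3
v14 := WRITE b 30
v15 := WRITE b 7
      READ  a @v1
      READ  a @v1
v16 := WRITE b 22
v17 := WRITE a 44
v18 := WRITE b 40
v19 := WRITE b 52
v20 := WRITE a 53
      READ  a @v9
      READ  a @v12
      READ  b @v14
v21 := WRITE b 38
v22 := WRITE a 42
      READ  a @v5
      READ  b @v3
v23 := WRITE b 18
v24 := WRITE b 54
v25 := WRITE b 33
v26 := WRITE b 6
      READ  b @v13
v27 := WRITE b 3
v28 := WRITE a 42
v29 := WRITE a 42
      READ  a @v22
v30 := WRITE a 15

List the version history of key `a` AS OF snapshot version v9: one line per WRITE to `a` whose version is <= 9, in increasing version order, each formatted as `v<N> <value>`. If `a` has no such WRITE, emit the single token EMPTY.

Answer: v1 10
v3 52
v5 34
v8 0
v9 41

Derivation:
Scan writes for key=a with version <= 9:
  v1 WRITE a 10 -> keep
  v2 WRITE b 35 -> skip
  v3 WRITE a 52 -> keep
  v4 WRITE b 38 -> skip
  v5 WRITE a 34 -> keep
  v6 WRITE b 48 -> skip
  v7 WRITE b 7 -> skip
  v8 WRITE a 0 -> keep
  v9 WRITE a 41 -> keep
  v10 WRITE a 34 -> drop (> snap)
  v11 WRITE b 10 -> skip
  v12 WRITE b 45 -> skip
  v13 WRITE a 30 -> drop (> snap)
  v14 WRITE b 30 -> skip
  v15 WRITE b 7 -> skip
  v16 WRITE b 22 -> skip
  v17 WRITE a 44 -> drop (> snap)
  v18 WRITE b 40 -> skip
  v19 WRITE b 52 -> skip
  v20 WRITE a 53 -> drop (> snap)
  v21 WRITE b 38 -> skip
  v22 WRITE a 42 -> drop (> snap)
  v23 WRITE b 18 -> skip
  v24 WRITE b 54 -> skip
  v25 WRITE b 33 -> skip
  v26 WRITE b 6 -> skip
  v27 WRITE b 3 -> skip
  v28 WRITE a 42 -> drop (> snap)
  v29 WRITE a 42 -> drop (> snap)
  v30 WRITE a 15 -> drop (> snap)
Collected: [(1, 10), (3, 52), (5, 34), (8, 0), (9, 41)]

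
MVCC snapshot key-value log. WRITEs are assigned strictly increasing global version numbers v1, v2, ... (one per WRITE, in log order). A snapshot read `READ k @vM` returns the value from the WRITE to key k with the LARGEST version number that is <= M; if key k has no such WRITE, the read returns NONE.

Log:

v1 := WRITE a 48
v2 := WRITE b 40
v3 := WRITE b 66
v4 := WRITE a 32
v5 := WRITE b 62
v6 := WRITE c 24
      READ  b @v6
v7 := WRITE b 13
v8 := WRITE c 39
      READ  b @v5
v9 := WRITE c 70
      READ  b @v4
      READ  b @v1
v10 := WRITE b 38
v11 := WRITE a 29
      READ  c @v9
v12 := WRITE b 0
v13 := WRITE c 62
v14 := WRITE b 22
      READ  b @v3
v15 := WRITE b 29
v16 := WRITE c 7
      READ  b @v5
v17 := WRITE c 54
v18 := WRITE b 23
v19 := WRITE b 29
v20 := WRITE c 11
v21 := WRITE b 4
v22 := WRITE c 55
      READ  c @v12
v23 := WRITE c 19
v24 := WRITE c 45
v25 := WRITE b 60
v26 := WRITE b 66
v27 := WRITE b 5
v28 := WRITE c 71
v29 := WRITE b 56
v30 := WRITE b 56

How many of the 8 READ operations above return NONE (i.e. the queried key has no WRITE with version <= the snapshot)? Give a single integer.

Answer: 1

Derivation:
v1: WRITE a=48  (a history now [(1, 48)])
v2: WRITE b=40  (b history now [(2, 40)])
v3: WRITE b=66  (b history now [(2, 40), (3, 66)])
v4: WRITE a=32  (a history now [(1, 48), (4, 32)])
v5: WRITE b=62  (b history now [(2, 40), (3, 66), (5, 62)])
v6: WRITE c=24  (c history now [(6, 24)])
READ b @v6: history=[(2, 40), (3, 66), (5, 62)] -> pick v5 -> 62
v7: WRITE b=13  (b history now [(2, 40), (3, 66), (5, 62), (7, 13)])
v8: WRITE c=39  (c history now [(6, 24), (8, 39)])
READ b @v5: history=[(2, 40), (3, 66), (5, 62), (7, 13)] -> pick v5 -> 62
v9: WRITE c=70  (c history now [(6, 24), (8, 39), (9, 70)])
READ b @v4: history=[(2, 40), (3, 66), (5, 62), (7, 13)] -> pick v3 -> 66
READ b @v1: history=[(2, 40), (3, 66), (5, 62), (7, 13)] -> no version <= 1 -> NONE
v10: WRITE b=38  (b history now [(2, 40), (3, 66), (5, 62), (7, 13), (10, 38)])
v11: WRITE a=29  (a history now [(1, 48), (4, 32), (11, 29)])
READ c @v9: history=[(6, 24), (8, 39), (9, 70)] -> pick v9 -> 70
v12: WRITE b=0  (b history now [(2, 40), (3, 66), (5, 62), (7, 13), (10, 38), (12, 0)])
v13: WRITE c=62  (c history now [(6, 24), (8, 39), (9, 70), (13, 62)])
v14: WRITE b=22  (b history now [(2, 40), (3, 66), (5, 62), (7, 13), (10, 38), (12, 0), (14, 22)])
READ b @v3: history=[(2, 40), (3, 66), (5, 62), (7, 13), (10, 38), (12, 0), (14, 22)] -> pick v3 -> 66
v15: WRITE b=29  (b history now [(2, 40), (3, 66), (5, 62), (7, 13), (10, 38), (12, 0), (14, 22), (15, 29)])
v16: WRITE c=7  (c history now [(6, 24), (8, 39), (9, 70), (13, 62), (16, 7)])
READ b @v5: history=[(2, 40), (3, 66), (5, 62), (7, 13), (10, 38), (12, 0), (14, 22), (15, 29)] -> pick v5 -> 62
v17: WRITE c=54  (c history now [(6, 24), (8, 39), (9, 70), (13, 62), (16, 7), (17, 54)])
v18: WRITE b=23  (b history now [(2, 40), (3, 66), (5, 62), (7, 13), (10, 38), (12, 0), (14, 22), (15, 29), (18, 23)])
v19: WRITE b=29  (b history now [(2, 40), (3, 66), (5, 62), (7, 13), (10, 38), (12, 0), (14, 22), (15, 29), (18, 23), (19, 29)])
v20: WRITE c=11  (c history now [(6, 24), (8, 39), (9, 70), (13, 62), (16, 7), (17, 54), (20, 11)])
v21: WRITE b=4  (b history now [(2, 40), (3, 66), (5, 62), (7, 13), (10, 38), (12, 0), (14, 22), (15, 29), (18, 23), (19, 29), (21, 4)])
v22: WRITE c=55  (c history now [(6, 24), (8, 39), (9, 70), (13, 62), (16, 7), (17, 54), (20, 11), (22, 55)])
READ c @v12: history=[(6, 24), (8, 39), (9, 70), (13, 62), (16, 7), (17, 54), (20, 11), (22, 55)] -> pick v9 -> 70
v23: WRITE c=19  (c history now [(6, 24), (8, 39), (9, 70), (13, 62), (16, 7), (17, 54), (20, 11), (22, 55), (23, 19)])
v24: WRITE c=45  (c history now [(6, 24), (8, 39), (9, 70), (13, 62), (16, 7), (17, 54), (20, 11), (22, 55), (23, 19), (24, 45)])
v25: WRITE b=60  (b history now [(2, 40), (3, 66), (5, 62), (7, 13), (10, 38), (12, 0), (14, 22), (15, 29), (18, 23), (19, 29), (21, 4), (25, 60)])
v26: WRITE b=66  (b history now [(2, 40), (3, 66), (5, 62), (7, 13), (10, 38), (12, 0), (14, 22), (15, 29), (18, 23), (19, 29), (21, 4), (25, 60), (26, 66)])
v27: WRITE b=5  (b history now [(2, 40), (3, 66), (5, 62), (7, 13), (10, 38), (12, 0), (14, 22), (15, 29), (18, 23), (19, 29), (21, 4), (25, 60), (26, 66), (27, 5)])
v28: WRITE c=71  (c history now [(6, 24), (8, 39), (9, 70), (13, 62), (16, 7), (17, 54), (20, 11), (22, 55), (23, 19), (24, 45), (28, 71)])
v29: WRITE b=56  (b history now [(2, 40), (3, 66), (5, 62), (7, 13), (10, 38), (12, 0), (14, 22), (15, 29), (18, 23), (19, 29), (21, 4), (25, 60), (26, 66), (27, 5), (29, 56)])
v30: WRITE b=56  (b history now [(2, 40), (3, 66), (5, 62), (7, 13), (10, 38), (12, 0), (14, 22), (15, 29), (18, 23), (19, 29), (21, 4), (25, 60), (26, 66), (27, 5), (29, 56), (30, 56)])
Read results in order: ['62', '62', '66', 'NONE', '70', '66', '62', '70']
NONE count = 1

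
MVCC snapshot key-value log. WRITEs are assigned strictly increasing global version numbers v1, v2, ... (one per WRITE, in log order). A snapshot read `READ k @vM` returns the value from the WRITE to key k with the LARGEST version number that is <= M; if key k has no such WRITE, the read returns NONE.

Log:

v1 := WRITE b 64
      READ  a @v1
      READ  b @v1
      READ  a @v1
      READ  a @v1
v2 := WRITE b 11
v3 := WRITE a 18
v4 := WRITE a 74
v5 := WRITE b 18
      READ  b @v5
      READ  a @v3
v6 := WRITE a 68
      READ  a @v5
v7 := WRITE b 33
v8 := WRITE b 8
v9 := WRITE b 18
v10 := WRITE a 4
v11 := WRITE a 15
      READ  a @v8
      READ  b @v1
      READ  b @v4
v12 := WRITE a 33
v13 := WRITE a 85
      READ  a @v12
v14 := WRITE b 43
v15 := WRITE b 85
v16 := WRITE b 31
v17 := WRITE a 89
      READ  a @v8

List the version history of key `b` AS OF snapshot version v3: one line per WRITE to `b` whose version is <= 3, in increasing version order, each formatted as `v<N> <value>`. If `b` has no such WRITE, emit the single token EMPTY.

Answer: v1 64
v2 11

Derivation:
Scan writes for key=b with version <= 3:
  v1 WRITE b 64 -> keep
  v2 WRITE b 11 -> keep
  v3 WRITE a 18 -> skip
  v4 WRITE a 74 -> skip
  v5 WRITE b 18 -> drop (> snap)
  v6 WRITE a 68 -> skip
  v7 WRITE b 33 -> drop (> snap)
  v8 WRITE b 8 -> drop (> snap)
  v9 WRITE b 18 -> drop (> snap)
  v10 WRITE a 4 -> skip
  v11 WRITE a 15 -> skip
  v12 WRITE a 33 -> skip
  v13 WRITE a 85 -> skip
  v14 WRITE b 43 -> drop (> snap)
  v15 WRITE b 85 -> drop (> snap)
  v16 WRITE b 31 -> drop (> snap)
  v17 WRITE a 89 -> skip
Collected: [(1, 64), (2, 11)]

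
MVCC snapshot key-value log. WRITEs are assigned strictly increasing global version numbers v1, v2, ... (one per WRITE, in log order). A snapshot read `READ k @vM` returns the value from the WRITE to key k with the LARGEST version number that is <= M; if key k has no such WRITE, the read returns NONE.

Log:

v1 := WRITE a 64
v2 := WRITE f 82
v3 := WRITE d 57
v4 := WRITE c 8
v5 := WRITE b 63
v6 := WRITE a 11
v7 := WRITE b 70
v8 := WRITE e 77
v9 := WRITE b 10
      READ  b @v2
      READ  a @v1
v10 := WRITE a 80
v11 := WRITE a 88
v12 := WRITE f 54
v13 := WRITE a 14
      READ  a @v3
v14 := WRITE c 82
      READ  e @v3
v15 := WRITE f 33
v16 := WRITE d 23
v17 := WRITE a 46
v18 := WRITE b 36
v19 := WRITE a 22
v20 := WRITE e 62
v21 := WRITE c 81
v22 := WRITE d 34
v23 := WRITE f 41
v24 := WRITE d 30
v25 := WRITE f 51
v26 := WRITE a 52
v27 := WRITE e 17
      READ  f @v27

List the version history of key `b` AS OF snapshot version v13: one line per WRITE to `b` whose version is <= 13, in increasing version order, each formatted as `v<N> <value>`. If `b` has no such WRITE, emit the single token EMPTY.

Scan writes for key=b with version <= 13:
  v1 WRITE a 64 -> skip
  v2 WRITE f 82 -> skip
  v3 WRITE d 57 -> skip
  v4 WRITE c 8 -> skip
  v5 WRITE b 63 -> keep
  v6 WRITE a 11 -> skip
  v7 WRITE b 70 -> keep
  v8 WRITE e 77 -> skip
  v9 WRITE b 10 -> keep
  v10 WRITE a 80 -> skip
  v11 WRITE a 88 -> skip
  v12 WRITE f 54 -> skip
  v13 WRITE a 14 -> skip
  v14 WRITE c 82 -> skip
  v15 WRITE f 33 -> skip
  v16 WRITE d 23 -> skip
  v17 WRITE a 46 -> skip
  v18 WRITE b 36 -> drop (> snap)
  v19 WRITE a 22 -> skip
  v20 WRITE e 62 -> skip
  v21 WRITE c 81 -> skip
  v22 WRITE d 34 -> skip
  v23 WRITE f 41 -> skip
  v24 WRITE d 30 -> skip
  v25 WRITE f 51 -> skip
  v26 WRITE a 52 -> skip
  v27 WRITE e 17 -> skip
Collected: [(5, 63), (7, 70), (9, 10)]

Answer: v5 63
v7 70
v9 10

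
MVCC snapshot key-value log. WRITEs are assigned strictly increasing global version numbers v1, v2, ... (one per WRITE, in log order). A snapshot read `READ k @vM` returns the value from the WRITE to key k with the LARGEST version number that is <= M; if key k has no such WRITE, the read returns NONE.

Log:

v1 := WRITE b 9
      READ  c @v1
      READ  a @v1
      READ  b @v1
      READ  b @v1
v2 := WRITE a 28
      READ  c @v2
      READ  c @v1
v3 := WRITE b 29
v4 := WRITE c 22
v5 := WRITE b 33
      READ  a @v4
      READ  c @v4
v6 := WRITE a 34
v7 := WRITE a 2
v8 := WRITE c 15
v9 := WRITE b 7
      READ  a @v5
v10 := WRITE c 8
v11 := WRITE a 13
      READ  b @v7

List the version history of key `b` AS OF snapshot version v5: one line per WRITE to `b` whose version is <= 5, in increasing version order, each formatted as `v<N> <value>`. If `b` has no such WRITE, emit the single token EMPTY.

Scan writes for key=b with version <= 5:
  v1 WRITE b 9 -> keep
  v2 WRITE a 28 -> skip
  v3 WRITE b 29 -> keep
  v4 WRITE c 22 -> skip
  v5 WRITE b 33 -> keep
  v6 WRITE a 34 -> skip
  v7 WRITE a 2 -> skip
  v8 WRITE c 15 -> skip
  v9 WRITE b 7 -> drop (> snap)
  v10 WRITE c 8 -> skip
  v11 WRITE a 13 -> skip
Collected: [(1, 9), (3, 29), (5, 33)]

Answer: v1 9
v3 29
v5 33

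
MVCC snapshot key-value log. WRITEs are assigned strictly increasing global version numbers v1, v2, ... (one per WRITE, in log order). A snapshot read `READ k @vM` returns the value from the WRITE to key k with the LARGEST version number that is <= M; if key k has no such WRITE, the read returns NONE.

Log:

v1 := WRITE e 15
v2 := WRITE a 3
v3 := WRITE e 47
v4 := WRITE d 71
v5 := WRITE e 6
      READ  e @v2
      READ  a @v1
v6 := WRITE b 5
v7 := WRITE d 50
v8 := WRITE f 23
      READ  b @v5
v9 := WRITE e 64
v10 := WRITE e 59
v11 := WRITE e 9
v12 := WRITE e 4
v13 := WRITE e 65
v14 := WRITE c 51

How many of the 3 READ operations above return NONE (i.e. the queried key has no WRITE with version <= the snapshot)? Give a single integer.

v1: WRITE e=15  (e history now [(1, 15)])
v2: WRITE a=3  (a history now [(2, 3)])
v3: WRITE e=47  (e history now [(1, 15), (3, 47)])
v4: WRITE d=71  (d history now [(4, 71)])
v5: WRITE e=6  (e history now [(1, 15), (3, 47), (5, 6)])
READ e @v2: history=[(1, 15), (3, 47), (5, 6)] -> pick v1 -> 15
READ a @v1: history=[(2, 3)] -> no version <= 1 -> NONE
v6: WRITE b=5  (b history now [(6, 5)])
v7: WRITE d=50  (d history now [(4, 71), (7, 50)])
v8: WRITE f=23  (f history now [(8, 23)])
READ b @v5: history=[(6, 5)] -> no version <= 5 -> NONE
v9: WRITE e=64  (e history now [(1, 15), (3, 47), (5, 6), (9, 64)])
v10: WRITE e=59  (e history now [(1, 15), (3, 47), (5, 6), (9, 64), (10, 59)])
v11: WRITE e=9  (e history now [(1, 15), (3, 47), (5, 6), (9, 64), (10, 59), (11, 9)])
v12: WRITE e=4  (e history now [(1, 15), (3, 47), (5, 6), (9, 64), (10, 59), (11, 9), (12, 4)])
v13: WRITE e=65  (e history now [(1, 15), (3, 47), (5, 6), (9, 64), (10, 59), (11, 9), (12, 4), (13, 65)])
v14: WRITE c=51  (c history now [(14, 51)])
Read results in order: ['15', 'NONE', 'NONE']
NONE count = 2

Answer: 2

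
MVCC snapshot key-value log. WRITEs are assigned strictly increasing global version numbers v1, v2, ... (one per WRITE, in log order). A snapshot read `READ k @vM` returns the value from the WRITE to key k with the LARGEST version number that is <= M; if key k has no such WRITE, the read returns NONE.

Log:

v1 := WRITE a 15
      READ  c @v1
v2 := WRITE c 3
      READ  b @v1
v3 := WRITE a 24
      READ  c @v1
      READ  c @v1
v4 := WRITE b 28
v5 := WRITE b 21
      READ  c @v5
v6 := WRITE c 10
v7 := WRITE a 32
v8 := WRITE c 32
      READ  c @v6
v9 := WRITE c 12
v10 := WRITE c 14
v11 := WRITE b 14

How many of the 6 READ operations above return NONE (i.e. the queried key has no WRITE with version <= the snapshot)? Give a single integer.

Answer: 4

Derivation:
v1: WRITE a=15  (a history now [(1, 15)])
READ c @v1: history=[] -> no version <= 1 -> NONE
v2: WRITE c=3  (c history now [(2, 3)])
READ b @v1: history=[] -> no version <= 1 -> NONE
v3: WRITE a=24  (a history now [(1, 15), (3, 24)])
READ c @v1: history=[(2, 3)] -> no version <= 1 -> NONE
READ c @v1: history=[(2, 3)] -> no version <= 1 -> NONE
v4: WRITE b=28  (b history now [(4, 28)])
v5: WRITE b=21  (b history now [(4, 28), (5, 21)])
READ c @v5: history=[(2, 3)] -> pick v2 -> 3
v6: WRITE c=10  (c history now [(2, 3), (6, 10)])
v7: WRITE a=32  (a history now [(1, 15), (3, 24), (7, 32)])
v8: WRITE c=32  (c history now [(2, 3), (6, 10), (8, 32)])
READ c @v6: history=[(2, 3), (6, 10), (8, 32)] -> pick v6 -> 10
v9: WRITE c=12  (c history now [(2, 3), (6, 10), (8, 32), (9, 12)])
v10: WRITE c=14  (c history now [(2, 3), (6, 10), (8, 32), (9, 12), (10, 14)])
v11: WRITE b=14  (b history now [(4, 28), (5, 21), (11, 14)])
Read results in order: ['NONE', 'NONE', 'NONE', 'NONE', '3', '10']
NONE count = 4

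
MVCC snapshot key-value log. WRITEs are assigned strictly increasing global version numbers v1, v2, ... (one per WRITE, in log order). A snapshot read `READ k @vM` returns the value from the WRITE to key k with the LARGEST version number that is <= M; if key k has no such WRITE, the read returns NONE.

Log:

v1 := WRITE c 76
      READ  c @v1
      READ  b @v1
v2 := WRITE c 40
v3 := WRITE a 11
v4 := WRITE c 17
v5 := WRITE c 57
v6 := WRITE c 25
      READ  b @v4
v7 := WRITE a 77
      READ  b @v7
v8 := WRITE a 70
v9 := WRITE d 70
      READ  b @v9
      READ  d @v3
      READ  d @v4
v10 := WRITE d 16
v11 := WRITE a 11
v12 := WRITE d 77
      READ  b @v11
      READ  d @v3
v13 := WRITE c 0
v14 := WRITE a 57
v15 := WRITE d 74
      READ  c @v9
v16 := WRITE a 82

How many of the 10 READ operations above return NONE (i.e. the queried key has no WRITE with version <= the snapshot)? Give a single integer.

Answer: 8

Derivation:
v1: WRITE c=76  (c history now [(1, 76)])
READ c @v1: history=[(1, 76)] -> pick v1 -> 76
READ b @v1: history=[] -> no version <= 1 -> NONE
v2: WRITE c=40  (c history now [(1, 76), (2, 40)])
v3: WRITE a=11  (a history now [(3, 11)])
v4: WRITE c=17  (c history now [(1, 76), (2, 40), (4, 17)])
v5: WRITE c=57  (c history now [(1, 76), (2, 40), (4, 17), (5, 57)])
v6: WRITE c=25  (c history now [(1, 76), (2, 40), (4, 17), (5, 57), (6, 25)])
READ b @v4: history=[] -> no version <= 4 -> NONE
v7: WRITE a=77  (a history now [(3, 11), (7, 77)])
READ b @v7: history=[] -> no version <= 7 -> NONE
v8: WRITE a=70  (a history now [(3, 11), (7, 77), (8, 70)])
v9: WRITE d=70  (d history now [(9, 70)])
READ b @v9: history=[] -> no version <= 9 -> NONE
READ d @v3: history=[(9, 70)] -> no version <= 3 -> NONE
READ d @v4: history=[(9, 70)] -> no version <= 4 -> NONE
v10: WRITE d=16  (d history now [(9, 70), (10, 16)])
v11: WRITE a=11  (a history now [(3, 11), (7, 77), (8, 70), (11, 11)])
v12: WRITE d=77  (d history now [(9, 70), (10, 16), (12, 77)])
READ b @v11: history=[] -> no version <= 11 -> NONE
READ d @v3: history=[(9, 70), (10, 16), (12, 77)] -> no version <= 3 -> NONE
v13: WRITE c=0  (c history now [(1, 76), (2, 40), (4, 17), (5, 57), (6, 25), (13, 0)])
v14: WRITE a=57  (a history now [(3, 11), (7, 77), (8, 70), (11, 11), (14, 57)])
v15: WRITE d=74  (d history now [(9, 70), (10, 16), (12, 77), (15, 74)])
READ c @v9: history=[(1, 76), (2, 40), (4, 17), (5, 57), (6, 25), (13, 0)] -> pick v6 -> 25
v16: WRITE a=82  (a history now [(3, 11), (7, 77), (8, 70), (11, 11), (14, 57), (16, 82)])
Read results in order: ['76', 'NONE', 'NONE', 'NONE', 'NONE', 'NONE', 'NONE', 'NONE', 'NONE', '25']
NONE count = 8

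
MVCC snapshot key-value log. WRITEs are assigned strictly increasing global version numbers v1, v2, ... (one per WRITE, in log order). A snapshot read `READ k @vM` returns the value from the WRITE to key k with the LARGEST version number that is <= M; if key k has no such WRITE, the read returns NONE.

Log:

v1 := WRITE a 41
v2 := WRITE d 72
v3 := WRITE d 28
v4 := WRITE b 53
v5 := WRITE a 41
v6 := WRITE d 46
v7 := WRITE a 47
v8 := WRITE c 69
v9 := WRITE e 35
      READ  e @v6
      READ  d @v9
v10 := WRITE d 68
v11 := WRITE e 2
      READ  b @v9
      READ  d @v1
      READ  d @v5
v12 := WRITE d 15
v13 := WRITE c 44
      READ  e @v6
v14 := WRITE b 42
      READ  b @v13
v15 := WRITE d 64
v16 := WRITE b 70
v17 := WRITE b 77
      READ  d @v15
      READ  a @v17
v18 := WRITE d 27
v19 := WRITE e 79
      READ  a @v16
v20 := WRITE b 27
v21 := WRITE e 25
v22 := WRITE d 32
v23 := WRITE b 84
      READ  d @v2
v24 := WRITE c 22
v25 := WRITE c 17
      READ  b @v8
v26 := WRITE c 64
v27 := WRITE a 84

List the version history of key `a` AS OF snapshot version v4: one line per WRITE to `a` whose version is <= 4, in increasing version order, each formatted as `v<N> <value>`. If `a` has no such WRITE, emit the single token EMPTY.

Answer: v1 41

Derivation:
Scan writes for key=a with version <= 4:
  v1 WRITE a 41 -> keep
  v2 WRITE d 72 -> skip
  v3 WRITE d 28 -> skip
  v4 WRITE b 53 -> skip
  v5 WRITE a 41 -> drop (> snap)
  v6 WRITE d 46 -> skip
  v7 WRITE a 47 -> drop (> snap)
  v8 WRITE c 69 -> skip
  v9 WRITE e 35 -> skip
  v10 WRITE d 68 -> skip
  v11 WRITE e 2 -> skip
  v12 WRITE d 15 -> skip
  v13 WRITE c 44 -> skip
  v14 WRITE b 42 -> skip
  v15 WRITE d 64 -> skip
  v16 WRITE b 70 -> skip
  v17 WRITE b 77 -> skip
  v18 WRITE d 27 -> skip
  v19 WRITE e 79 -> skip
  v20 WRITE b 27 -> skip
  v21 WRITE e 25 -> skip
  v22 WRITE d 32 -> skip
  v23 WRITE b 84 -> skip
  v24 WRITE c 22 -> skip
  v25 WRITE c 17 -> skip
  v26 WRITE c 64 -> skip
  v27 WRITE a 84 -> drop (> snap)
Collected: [(1, 41)]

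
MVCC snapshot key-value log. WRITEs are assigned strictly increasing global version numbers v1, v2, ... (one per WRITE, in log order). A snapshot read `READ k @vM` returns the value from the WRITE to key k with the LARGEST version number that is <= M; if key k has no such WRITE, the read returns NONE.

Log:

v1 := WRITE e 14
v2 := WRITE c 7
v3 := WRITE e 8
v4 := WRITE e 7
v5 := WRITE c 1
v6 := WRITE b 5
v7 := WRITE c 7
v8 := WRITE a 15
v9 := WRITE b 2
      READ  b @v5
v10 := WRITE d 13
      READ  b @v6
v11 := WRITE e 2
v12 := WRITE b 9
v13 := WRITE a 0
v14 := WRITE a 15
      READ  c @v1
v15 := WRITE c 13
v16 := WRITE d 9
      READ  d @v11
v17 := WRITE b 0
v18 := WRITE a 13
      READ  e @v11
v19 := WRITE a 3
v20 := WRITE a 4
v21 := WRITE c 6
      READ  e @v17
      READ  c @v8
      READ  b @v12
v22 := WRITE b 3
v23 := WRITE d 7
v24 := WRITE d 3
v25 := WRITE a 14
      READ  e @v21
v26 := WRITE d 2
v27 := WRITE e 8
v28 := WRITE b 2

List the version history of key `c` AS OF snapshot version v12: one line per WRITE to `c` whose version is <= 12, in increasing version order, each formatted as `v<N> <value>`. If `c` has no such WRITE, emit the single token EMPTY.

Scan writes for key=c with version <= 12:
  v1 WRITE e 14 -> skip
  v2 WRITE c 7 -> keep
  v3 WRITE e 8 -> skip
  v4 WRITE e 7 -> skip
  v5 WRITE c 1 -> keep
  v6 WRITE b 5 -> skip
  v7 WRITE c 7 -> keep
  v8 WRITE a 15 -> skip
  v9 WRITE b 2 -> skip
  v10 WRITE d 13 -> skip
  v11 WRITE e 2 -> skip
  v12 WRITE b 9 -> skip
  v13 WRITE a 0 -> skip
  v14 WRITE a 15 -> skip
  v15 WRITE c 13 -> drop (> snap)
  v16 WRITE d 9 -> skip
  v17 WRITE b 0 -> skip
  v18 WRITE a 13 -> skip
  v19 WRITE a 3 -> skip
  v20 WRITE a 4 -> skip
  v21 WRITE c 6 -> drop (> snap)
  v22 WRITE b 3 -> skip
  v23 WRITE d 7 -> skip
  v24 WRITE d 3 -> skip
  v25 WRITE a 14 -> skip
  v26 WRITE d 2 -> skip
  v27 WRITE e 8 -> skip
  v28 WRITE b 2 -> skip
Collected: [(2, 7), (5, 1), (7, 7)]

Answer: v2 7
v5 1
v7 7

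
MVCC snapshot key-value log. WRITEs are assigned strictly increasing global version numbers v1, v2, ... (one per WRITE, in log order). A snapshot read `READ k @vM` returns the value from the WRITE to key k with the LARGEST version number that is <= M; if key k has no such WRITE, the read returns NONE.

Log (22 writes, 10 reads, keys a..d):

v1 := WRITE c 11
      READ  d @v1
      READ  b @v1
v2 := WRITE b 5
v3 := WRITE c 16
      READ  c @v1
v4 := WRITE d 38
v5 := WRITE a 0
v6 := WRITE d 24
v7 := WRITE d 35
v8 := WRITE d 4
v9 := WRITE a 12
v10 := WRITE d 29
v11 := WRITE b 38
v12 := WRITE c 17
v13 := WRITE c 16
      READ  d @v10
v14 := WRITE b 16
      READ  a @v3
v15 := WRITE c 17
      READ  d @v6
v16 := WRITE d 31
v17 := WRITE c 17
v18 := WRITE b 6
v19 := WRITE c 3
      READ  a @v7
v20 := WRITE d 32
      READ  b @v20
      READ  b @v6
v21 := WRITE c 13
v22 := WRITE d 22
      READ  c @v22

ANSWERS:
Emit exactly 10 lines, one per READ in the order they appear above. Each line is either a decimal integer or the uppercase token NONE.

Answer: NONE
NONE
11
29
NONE
24
0
6
5
13

Derivation:
v1: WRITE c=11  (c history now [(1, 11)])
READ d @v1: history=[] -> no version <= 1 -> NONE
READ b @v1: history=[] -> no version <= 1 -> NONE
v2: WRITE b=5  (b history now [(2, 5)])
v3: WRITE c=16  (c history now [(1, 11), (3, 16)])
READ c @v1: history=[(1, 11), (3, 16)] -> pick v1 -> 11
v4: WRITE d=38  (d history now [(4, 38)])
v5: WRITE a=0  (a history now [(5, 0)])
v6: WRITE d=24  (d history now [(4, 38), (6, 24)])
v7: WRITE d=35  (d history now [(4, 38), (6, 24), (7, 35)])
v8: WRITE d=4  (d history now [(4, 38), (6, 24), (7, 35), (8, 4)])
v9: WRITE a=12  (a history now [(5, 0), (9, 12)])
v10: WRITE d=29  (d history now [(4, 38), (6, 24), (7, 35), (8, 4), (10, 29)])
v11: WRITE b=38  (b history now [(2, 5), (11, 38)])
v12: WRITE c=17  (c history now [(1, 11), (3, 16), (12, 17)])
v13: WRITE c=16  (c history now [(1, 11), (3, 16), (12, 17), (13, 16)])
READ d @v10: history=[(4, 38), (6, 24), (7, 35), (8, 4), (10, 29)] -> pick v10 -> 29
v14: WRITE b=16  (b history now [(2, 5), (11, 38), (14, 16)])
READ a @v3: history=[(5, 0), (9, 12)] -> no version <= 3 -> NONE
v15: WRITE c=17  (c history now [(1, 11), (3, 16), (12, 17), (13, 16), (15, 17)])
READ d @v6: history=[(4, 38), (6, 24), (7, 35), (8, 4), (10, 29)] -> pick v6 -> 24
v16: WRITE d=31  (d history now [(4, 38), (6, 24), (7, 35), (8, 4), (10, 29), (16, 31)])
v17: WRITE c=17  (c history now [(1, 11), (3, 16), (12, 17), (13, 16), (15, 17), (17, 17)])
v18: WRITE b=6  (b history now [(2, 5), (11, 38), (14, 16), (18, 6)])
v19: WRITE c=3  (c history now [(1, 11), (3, 16), (12, 17), (13, 16), (15, 17), (17, 17), (19, 3)])
READ a @v7: history=[(5, 0), (9, 12)] -> pick v5 -> 0
v20: WRITE d=32  (d history now [(4, 38), (6, 24), (7, 35), (8, 4), (10, 29), (16, 31), (20, 32)])
READ b @v20: history=[(2, 5), (11, 38), (14, 16), (18, 6)] -> pick v18 -> 6
READ b @v6: history=[(2, 5), (11, 38), (14, 16), (18, 6)] -> pick v2 -> 5
v21: WRITE c=13  (c history now [(1, 11), (3, 16), (12, 17), (13, 16), (15, 17), (17, 17), (19, 3), (21, 13)])
v22: WRITE d=22  (d history now [(4, 38), (6, 24), (7, 35), (8, 4), (10, 29), (16, 31), (20, 32), (22, 22)])
READ c @v22: history=[(1, 11), (3, 16), (12, 17), (13, 16), (15, 17), (17, 17), (19, 3), (21, 13)] -> pick v21 -> 13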